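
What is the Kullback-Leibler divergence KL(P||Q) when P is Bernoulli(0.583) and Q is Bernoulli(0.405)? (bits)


KL = p*log2(p/q) + (1-p)*log2((1-p)/(1-q)) = 0.583*log2(0.583/0.405) + 0.417*log2(0.417/0.595) = 0.0926

0.0926 bits


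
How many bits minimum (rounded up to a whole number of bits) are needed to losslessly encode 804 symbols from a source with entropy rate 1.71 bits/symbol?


Minimum bits >= n * H = 804 * 1.71 = 1374.84, rounded up to a whole number of bits = 1375

1375 bits


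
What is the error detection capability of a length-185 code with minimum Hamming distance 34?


Detection capability = d_min - 1 = 34 - 1 = 33

33 errors


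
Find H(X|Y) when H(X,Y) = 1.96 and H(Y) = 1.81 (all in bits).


H(X|Y) = H(X,Y) - H(Y) = 1.96 - 1.81 = 0.15

0.15 bits


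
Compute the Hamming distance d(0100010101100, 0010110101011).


Count differing positions: . ^ ^ . ^ . . . . . ^ ^ ^ = 6 differences

6


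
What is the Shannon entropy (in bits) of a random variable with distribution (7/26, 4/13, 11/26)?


H = -sum(p_i * log2(p_i)). Terms: -(7/26)*log2(7/26) = 0.509677; -(4/13)*log2(4/13) = 0.523212; -(11/26)*log2(11/26) = 0.525042. H = 0.509677 + 0.523212 + 0.525042 = 1.5579

1.5579 bits


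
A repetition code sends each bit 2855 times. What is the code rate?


Rate = k/n = 1/2855

1/2855


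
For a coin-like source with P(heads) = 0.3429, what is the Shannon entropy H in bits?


H = -p*log2(p) - (1-p)*log2(1-p). -0.3429*log2(0.3429) = 0.529486; -0.6571*log2(0.6571) = 0.398081. H = 0.529486 + 0.398081 = 0.9276

0.9276 bits


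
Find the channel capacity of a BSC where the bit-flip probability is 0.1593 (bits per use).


H(p) = -p*log2(p) - (1-p)*log2(1-p) = -0.1593*log2(0.1593) - 0.8407*log2(0.8407) = 0.422174 + 0.210458 = 0.6326. C = 1 - H(p) = 1 - 0.6326 = 0.3674

0.3674 bits


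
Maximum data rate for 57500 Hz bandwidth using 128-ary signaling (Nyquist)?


Rate = 2 * B * log2(M) = 2 * 57500 * 7.0 = 805000.0

805000.0 bps


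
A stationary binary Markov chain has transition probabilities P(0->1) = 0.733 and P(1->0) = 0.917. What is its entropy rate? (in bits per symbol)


Stationary distribution: pi_0 = p10/(p01+p10) = 0.5558, pi_1 = 0.4442. Entropy rate H' = pi_0*H(p01) + pi_1*H(p10) = 0.5558*0.8371 + 0.4442*0.4127 = 0.6486

0.6486 bits/symbol


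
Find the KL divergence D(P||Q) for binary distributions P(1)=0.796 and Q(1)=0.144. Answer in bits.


KL = p*log2(p/q) + (1-p)*log2((1-p)/(1-q)) = 0.796*log2(0.796/0.144) + 0.204*log2(0.204/0.856) = 1.5414

1.5414 bits


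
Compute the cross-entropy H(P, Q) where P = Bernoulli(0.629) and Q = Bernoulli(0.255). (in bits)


H(P,Q) = -p*log2(q) - (1-p)*log2(1-q). -0.629*log2(0.255) = 1.240030; -0.371*log2(0.745) = 0.157559. H(P,Q) = 1.240030 + 0.157559 = 1.3976

1.3976 bits


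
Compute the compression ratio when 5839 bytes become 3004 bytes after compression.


Ratio = original / compressed = 5839 / 3004 = 1.9437

1.9437


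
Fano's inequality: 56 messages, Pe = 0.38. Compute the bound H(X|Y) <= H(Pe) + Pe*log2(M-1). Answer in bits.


H(Pe) = -Pe*log2(Pe) - (1-Pe)*log2(1-Pe) = -0.38*log2(0.38) - 0.62*log2(0.62) = 0.530453 + 0.427589 = 0.958. Pe*log2(M-1) = 0.38*log2(55) = 2.196917. Bound = H(Pe) + Pe*log2(M-1) = 0.530453 + 0.427589 + 2.196917 = 3.155

3.155 bits


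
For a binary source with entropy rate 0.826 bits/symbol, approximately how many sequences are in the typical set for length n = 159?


log2|A_typical| = nH = 159 * 0.826 = 131.334, so |A_typical| ~ 2^131.334 = 3.431e+39

3.431e+39


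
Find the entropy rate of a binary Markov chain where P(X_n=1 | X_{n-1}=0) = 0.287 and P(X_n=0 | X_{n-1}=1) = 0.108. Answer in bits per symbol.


Stationary distribution: pi_0 = p10/(p01+p10) = 0.2734, pi_1 = 0.7266. Entropy rate H' = pi_0*H(p01) + pi_1*H(p10) = 0.2734*0.8648 + 0.7266*0.4939 = 0.5953

0.5953 bits/symbol


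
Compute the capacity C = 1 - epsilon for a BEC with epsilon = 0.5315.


C = 1 - epsilon = 1 - 0.5315 = 0.4685

0.4685 bits


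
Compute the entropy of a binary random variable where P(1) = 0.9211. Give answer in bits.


H = -p*log2(p) - (1-p)*log2(1-p). -0.9211*log2(0.9211) = 0.109215; -0.0789*log2(0.0789) = 0.289076. H = 0.109215 + 0.289076 = 0.3983

0.3983 bits


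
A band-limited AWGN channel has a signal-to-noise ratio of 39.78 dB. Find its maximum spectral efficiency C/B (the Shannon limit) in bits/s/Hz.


SNR_linear = 10^(39.78/10) = 9506.0479; C/B = log2(1 + SNR_linear) = log2(1 + 9506.0479) = 13.2148

13.2148 bits/s/Hz


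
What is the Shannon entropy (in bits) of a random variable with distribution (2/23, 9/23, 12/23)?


H = -sum(p_i * log2(p_i)). Terms: -(2/23)*log2(2/23) = 0.306397; -(9/23)*log2(9/23) = 0.529684; -(12/23)*log2(12/23) = 0.489704. H = 0.306397 + 0.529684 + 0.489704 = 1.3258

1.3258 bits


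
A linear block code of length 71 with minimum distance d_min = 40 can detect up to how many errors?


Detection capability = d_min - 1 = 40 - 1 = 39

39 errors


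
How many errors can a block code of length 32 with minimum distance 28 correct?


Correction capability = floor((d-1)/2) = floor((28-1)/2) = 13

13 errors


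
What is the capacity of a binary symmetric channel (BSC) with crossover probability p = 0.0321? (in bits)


H(p) = -p*log2(p) - (1-p)*log2(1-p) = -0.0321*log2(0.0321) - 0.9679*log2(0.9679) = 0.159257 + 0.045559 = 0.2048. C = 1 - H(p) = 1 - 0.2048 = 0.7952

0.7952 bits


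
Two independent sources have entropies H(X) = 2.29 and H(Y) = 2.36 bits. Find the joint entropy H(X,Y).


For independent variables, H(X,Y) = H(X) + H(Y) = 2.29 + 2.36 = 4.65

4.65 bits


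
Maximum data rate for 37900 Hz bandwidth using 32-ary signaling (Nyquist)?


Rate = 2 * B * log2(M) = 2 * 37900 * 5.0 = 379000.0

379000.0 bps


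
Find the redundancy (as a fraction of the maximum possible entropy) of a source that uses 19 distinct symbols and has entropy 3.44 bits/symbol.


H_max = log2(K) = log2(19) = 4.2479 bits/symbol. Redundancy = 1 - H/H_max = 1 - 3.44/4.2479 = 1 - 0.8098 = 0.1902

0.1902


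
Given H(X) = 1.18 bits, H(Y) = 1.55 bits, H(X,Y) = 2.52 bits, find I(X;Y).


I(X;Y) = H(X) + H(Y) - H(X,Y) = 1.18 + 1.55 - 2.52 = 0.21

0.21 bits


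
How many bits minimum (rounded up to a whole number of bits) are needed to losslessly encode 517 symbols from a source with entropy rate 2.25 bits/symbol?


Minimum bits >= n * H = 517 * 2.25 = 1163.25, rounded up to a whole number of bits = 1164

1164 bits


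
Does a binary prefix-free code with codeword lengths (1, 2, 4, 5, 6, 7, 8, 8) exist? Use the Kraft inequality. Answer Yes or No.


Kraft sum = sum(2^(-l_i)) = 0.875, need <= 1. Result: satisfied (a binary prefix-free code with these lengths exists)

Yes


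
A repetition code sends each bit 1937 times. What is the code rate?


Rate = k/n = 1/1937

1/1937


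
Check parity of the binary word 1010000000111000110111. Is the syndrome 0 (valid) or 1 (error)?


Syndrome = XOR of all bits = 1 XOR 0 XOR 1 XOR 0 XOR 0 XOR 0 XOR 0 XOR 0 XOR 0 XOR 0 XOR 1 XOR 1 XOR 1 XOR 0 XOR 0 XOR 0 XOR 1 XOR 1 XOR 0 XOR 1 XOR 1 XOR 1 = 0

0


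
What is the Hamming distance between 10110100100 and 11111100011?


Count differing positions: . ^ . . ^ . . . ^ ^ ^ = 5 differences

5


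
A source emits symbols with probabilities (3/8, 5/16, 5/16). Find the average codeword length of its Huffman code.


Huffman construction (repeatedly merge the two least-probable nodes; each merge adds 1 bit to every symbol beneath it): 5/16 + 5/16 = 5/8; 3/8 + 5/8 = 1. Resulting codeword lengths (in the order the probabilities were given): (1, 2, 2). L_avg = sum(p_i * l_i) = 3/8*1 + 5/16*2 + 5/16*2 = 13/8 = 1.625

1.625 bits


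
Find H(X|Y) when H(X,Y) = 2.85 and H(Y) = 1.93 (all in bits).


H(X|Y) = H(X,Y) - H(Y) = 2.85 - 1.93 = 0.92

0.92 bits


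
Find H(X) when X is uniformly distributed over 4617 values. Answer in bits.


H = log2(n) = log2(4617) = 12.1727

12.1727 bits


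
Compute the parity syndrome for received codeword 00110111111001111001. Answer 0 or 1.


Syndrome = XOR of all bits = 0 XOR 0 XOR 1 XOR 1 XOR 0 XOR 1 XOR 1 XOR 1 XOR 1 XOR 1 XOR 1 XOR 0 XOR 0 XOR 1 XOR 1 XOR 1 XOR 1 XOR 0 XOR 0 XOR 1 = 1

1


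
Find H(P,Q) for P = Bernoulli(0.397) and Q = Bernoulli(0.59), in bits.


H(P,Q) = -p*log2(q) - (1-p)*log2(1-q). -0.397*log2(0.59) = 0.302202; -0.603*log2(0.41) = 0.775641. H(P,Q) = 0.302202 + 0.775641 = 1.0778

1.0778 bits


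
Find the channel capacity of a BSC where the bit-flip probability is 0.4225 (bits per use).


H(p) = -p*log2(p) - (1-p)*log2(1-p) = -0.4225*log2(0.4225) - 0.5775*log2(0.5775) = 0.525158 + 0.457442 = 0.9826. C = 1 - H(p) = 1 - 0.9826 = 0.0174

0.0174 bits


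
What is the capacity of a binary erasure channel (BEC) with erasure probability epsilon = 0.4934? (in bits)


C = 1 - epsilon = 1 - 0.4934 = 0.5066

0.5066 bits


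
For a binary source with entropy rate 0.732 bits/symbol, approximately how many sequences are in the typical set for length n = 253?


log2|A_typical| = nH = 253 * 0.732 = 185.196, so |A_typical| ~ 2^185.196 = 5.618e+55

5.618e+55


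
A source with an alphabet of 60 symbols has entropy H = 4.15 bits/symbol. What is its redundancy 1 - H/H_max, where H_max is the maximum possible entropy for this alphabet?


H_max = log2(K) = log2(60) = 5.9069 bits/symbol. Redundancy = 1 - H/H_max = 1 - 4.15/5.9069 = 1 - 0.7026 = 0.2974

0.2974


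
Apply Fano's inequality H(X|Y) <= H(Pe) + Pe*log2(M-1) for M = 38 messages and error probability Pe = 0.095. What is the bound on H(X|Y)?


H(Pe) = -Pe*log2(Pe) - (1-Pe)*log2(1-Pe) = -0.095*log2(0.095) - 0.905*log2(0.905) = 0.322613 + 0.130329 = 0.4529. Pe*log2(M-1) = 0.095*log2(37) = 0.494898. Bound = H(Pe) + Pe*log2(M-1) = 0.322613 + 0.130329 + 0.494898 = 0.9478

0.9478 bits


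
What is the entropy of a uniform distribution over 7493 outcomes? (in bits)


H = log2(n) = log2(7493) = 12.8713

12.8713 bits


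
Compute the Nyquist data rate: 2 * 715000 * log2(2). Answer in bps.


Rate = 2 * B * log2(M) = 2 * 715000 * 1.0 = 1430000.0

1430000.0 bps


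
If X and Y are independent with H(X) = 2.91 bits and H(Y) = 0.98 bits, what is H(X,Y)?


For independent variables, H(X,Y) = H(X) + H(Y) = 2.91 + 0.98 = 3.89

3.89 bits


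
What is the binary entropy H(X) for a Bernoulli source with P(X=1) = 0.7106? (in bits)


H = -p*log2(p) - (1-p)*log2(1-p). -0.7106*log2(0.7106) = 0.350248; -0.2894*log2(0.2894) = 0.517697. H = 0.350248 + 0.517697 = 0.8679

0.8679 bits


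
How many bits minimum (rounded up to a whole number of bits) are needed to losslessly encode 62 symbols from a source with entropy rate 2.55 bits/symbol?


Minimum bits >= n * H = 62 * 2.55 = 158.1, rounded up to a whole number of bits = 159

159 bits


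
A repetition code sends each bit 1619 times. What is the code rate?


Rate = k/n = 1/1619

1/1619


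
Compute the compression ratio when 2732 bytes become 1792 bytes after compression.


Ratio = original / compressed = 2732 / 1792 = 1.5246

1.5246


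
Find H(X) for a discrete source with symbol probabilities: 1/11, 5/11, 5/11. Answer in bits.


H = -sum(p_i * log2(p_i)). Terms: -(1/11)*log2(1/11) = 0.314494; -(5/11)*log2(5/11) = 0.517047; -(5/11)*log2(5/11) = 0.517047. H = 0.314494 + 0.517047 + 0.517047 = 1.3486

1.3486 bits


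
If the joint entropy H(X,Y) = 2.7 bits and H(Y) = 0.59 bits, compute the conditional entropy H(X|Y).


H(X|Y) = H(X,Y) - H(Y) = 2.7 - 0.59 = 2.11

2.11 bits


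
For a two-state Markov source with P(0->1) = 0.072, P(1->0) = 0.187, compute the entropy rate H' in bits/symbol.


Stationary distribution: pi_0 = p10/(p01+p10) = 0.722, pi_1 = 0.278. Entropy rate H' = pi_0*H(p01) + pi_1*H(p10) = 0.722*0.3733 + 0.278*0.6952 = 0.4628

0.4628 bits/symbol


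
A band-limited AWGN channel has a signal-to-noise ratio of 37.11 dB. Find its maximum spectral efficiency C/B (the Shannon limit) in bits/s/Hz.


SNR_linear = 10^(37.11/10) = 5140.4365; C/B = log2(1 + SNR_linear) = log2(1 + 5140.4365) = 12.328

12.328 bits/s/Hz


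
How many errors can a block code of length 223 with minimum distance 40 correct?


Correction capability = floor((d-1)/2) = floor((40-1)/2) = 19

19 errors


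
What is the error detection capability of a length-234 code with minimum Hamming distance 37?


Detection capability = d_min - 1 = 37 - 1 = 36

36 errors


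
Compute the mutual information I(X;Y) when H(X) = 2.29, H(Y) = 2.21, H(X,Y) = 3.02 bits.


I(X;Y) = H(X) + H(Y) - H(X,Y) = 2.29 + 2.21 - 3.02 = 1.48

1.48 bits


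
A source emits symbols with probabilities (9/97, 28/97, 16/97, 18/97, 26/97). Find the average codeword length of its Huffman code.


Huffman construction (repeatedly merge the two least-probable nodes; each merge adds 1 bit to every symbol beneath it): 9/97 + 16/97 = 25/97; 18/97 + 25/97 = 43/97; 26/97 + 28/97 = 54/97; 43/97 + 54/97 = 1. Resulting codeword lengths (in the order the probabilities were given): (3, 2, 3, 2, 2). L_avg = sum(p_i * l_i) = 9/97*3 + 28/97*2 + 16/97*3 + 18/97*2 + 26/97*2 = 219/97 = 2.2577

2.2577 bits


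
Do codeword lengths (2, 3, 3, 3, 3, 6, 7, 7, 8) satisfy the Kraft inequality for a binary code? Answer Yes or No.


Kraft sum = sum(2^(-l_i)) = 0.7852, need <= 1. Result: satisfied (a binary prefix-free code with these lengths exists)

Yes


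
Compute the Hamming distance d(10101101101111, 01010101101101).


Count differing positions: ^ ^ ^ ^ ^ . . . . . . . ^ . = 6 differences

6


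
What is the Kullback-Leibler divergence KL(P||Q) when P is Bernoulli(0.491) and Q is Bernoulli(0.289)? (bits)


KL = p*log2(p/q) + (1-p)*log2((1-p)/(1-q)) = 0.491*log2(0.491/0.289) + 0.509*log2(0.509/0.711) = 0.13

0.13 bits


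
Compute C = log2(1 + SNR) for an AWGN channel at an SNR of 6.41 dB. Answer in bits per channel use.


SNR_linear = 10^(6.41/10) = 4.3752; C = log2(1 + SNR_linear) = log2(1 + 4.3752) = 2.4263

2.4263 bits/channel use


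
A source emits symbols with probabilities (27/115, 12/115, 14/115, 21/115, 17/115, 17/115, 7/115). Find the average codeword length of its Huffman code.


Huffman construction (repeatedly merge the two least-probable nodes; each merge adds 1 bit to every symbol beneath it): 7/115 + 12/115 = 19/115; 14/115 + 17/115 = 31/115; 17/115 + 19/115 = 36/115; 21/115 + 27/115 = 48/115; 31/115 + 36/115 = 67/115; 48/115 + 67/115 = 1. Resulting codeword lengths (in the order the probabilities were given): (2, 4, 3, 2, 3, 3, 4). L_avg = sum(p_i * l_i) = 27/115*2 + 12/115*4 + 14/115*3 + 21/115*2 + 17/115*3 + 17/115*3 + 7/115*4 = 316/115 = 2.7478

2.7478 bits


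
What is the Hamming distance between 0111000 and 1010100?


Count differing positions: ^ ^ . ^ ^ . . = 4 differences

4


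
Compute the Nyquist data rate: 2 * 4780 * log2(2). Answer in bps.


Rate = 2 * B * log2(M) = 2 * 4780 * 1.0 = 9560.0

9560.0 bps


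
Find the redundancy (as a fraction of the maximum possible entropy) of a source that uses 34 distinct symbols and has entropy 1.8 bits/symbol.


H_max = log2(K) = log2(34) = 5.0875 bits/symbol. Redundancy = 1 - H/H_max = 1 - 1.8/5.0875 = 1 - 0.3538 = 0.6462

0.6462


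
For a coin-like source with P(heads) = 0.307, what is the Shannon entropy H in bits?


H = -p*log2(p) - (1-p)*log2(1-p). -0.307*log2(0.307) = 0.523033; -0.693*log2(0.693) = 0.366647. H = 0.523033 + 0.366647 = 0.8897

0.8897 bits


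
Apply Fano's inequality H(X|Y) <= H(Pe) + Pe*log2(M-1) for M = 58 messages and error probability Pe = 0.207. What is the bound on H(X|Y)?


H(Pe) = -Pe*log2(Pe) - (1-Pe)*log2(1-Pe) = -0.207*log2(0.207) - 0.793*log2(0.793) = 0.470366 + 0.265344 = 0.7357. Pe*log2(M-1) = 0.207*log2(57) = 1.207408. Bound = H(Pe) + Pe*log2(M-1) = 0.470366 + 0.265344 + 1.207408 = 1.9431

1.9431 bits


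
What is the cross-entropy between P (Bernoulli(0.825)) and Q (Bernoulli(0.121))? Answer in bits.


H(P,Q) = -p*log2(q) - (1-p)*log2(1-q). -0.825*log2(0.121) = 2.513710; -0.175*log2(0.879) = 0.032561. H(P,Q) = 2.513710 + 0.032561 = 2.5463

2.5463 bits


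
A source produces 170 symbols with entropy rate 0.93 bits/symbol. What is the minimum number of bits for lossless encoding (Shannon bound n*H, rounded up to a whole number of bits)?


Minimum bits >= n * H = 170 * 0.93 = 158.1, rounded up to a whole number of bits = 159

159 bits


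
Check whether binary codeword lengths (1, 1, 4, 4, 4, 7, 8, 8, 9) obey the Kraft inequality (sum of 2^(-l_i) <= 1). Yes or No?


Kraft sum = sum(2^(-l_i)) = 1.2051, need <= 1. Result: violated (a binary prefix-free code with these lengths cannot exist)

No


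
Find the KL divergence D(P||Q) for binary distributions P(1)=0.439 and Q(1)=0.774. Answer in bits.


KL = p*log2(p/q) + (1-p)*log2((1-p)/(1-q)) = 0.439*log2(0.439/0.774) + 0.561*log2(0.561/0.226) = 0.3767

0.3767 bits


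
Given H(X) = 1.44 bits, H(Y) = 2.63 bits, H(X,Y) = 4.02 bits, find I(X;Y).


I(X;Y) = H(X) + H(Y) - H(X,Y) = 1.44 + 2.63 - 4.02 = 0.05

0.05 bits


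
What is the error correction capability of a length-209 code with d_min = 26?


Correction capability = floor((d-1)/2) = floor((26-1)/2) = 12

12 errors


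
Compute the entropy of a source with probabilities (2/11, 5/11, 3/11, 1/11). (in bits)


H = -sum(p_i * log2(p_i)). Terms: -(2/11)*log2(2/11) = 0.447169; -(5/11)*log2(5/11) = 0.517047; -(3/11)*log2(3/11) = 0.511219; -(1/11)*log2(1/11) = 0.314494. H = 0.447169 + 0.517047 + 0.511219 + 0.314494 = 1.7899

1.7899 bits


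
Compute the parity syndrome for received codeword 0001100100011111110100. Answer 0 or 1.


Syndrome = XOR of all bits = 0 XOR 0 XOR 0 XOR 1 XOR 1 XOR 0 XOR 0 XOR 1 XOR 0 XOR 0 XOR 0 XOR 1 XOR 1 XOR 1 XOR 1 XOR 1 XOR 1 XOR 1 XOR 0 XOR 1 XOR 0 XOR 0 = 1

1


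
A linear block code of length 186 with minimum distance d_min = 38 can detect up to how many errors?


Detection capability = d_min - 1 = 38 - 1 = 37

37 errors


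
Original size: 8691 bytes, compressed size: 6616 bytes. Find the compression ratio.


Ratio = original / compressed = 8691 / 6616 = 1.3136

1.3136


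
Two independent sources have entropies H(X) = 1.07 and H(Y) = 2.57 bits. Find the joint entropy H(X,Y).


For independent variables, H(X,Y) = H(X) + H(Y) = 1.07 + 2.57 = 3.64

3.64 bits


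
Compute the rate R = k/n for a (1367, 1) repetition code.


Rate = k/n = 1/1367

1/1367


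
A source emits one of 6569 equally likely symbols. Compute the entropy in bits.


H = log2(n) = log2(6569) = 12.6815

12.6815 bits


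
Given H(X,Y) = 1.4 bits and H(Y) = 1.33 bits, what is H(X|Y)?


H(X|Y) = H(X,Y) - H(Y) = 1.4 - 1.33 = 0.07

0.07 bits


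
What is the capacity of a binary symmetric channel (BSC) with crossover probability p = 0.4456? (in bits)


H(p) = -p*log2(p) - (1-p)*log2(1-p) = -0.4456*log2(0.4456) - 0.5544*log2(0.5544) = 0.519649 + 0.471795 = 0.9914. C = 1 - H(p) = 1 - 0.9914 = 0.0086

0.0086 bits


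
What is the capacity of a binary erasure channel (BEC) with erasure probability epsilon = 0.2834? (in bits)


C = 1 - epsilon = 1 - 0.2834 = 0.7166

0.7166 bits


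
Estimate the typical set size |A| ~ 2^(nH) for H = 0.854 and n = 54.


log2|A_typical| = nH = 54 * 0.854 = 46.116, so |A_typical| ~ 2^46.116 = 7.626e+13

7.626e+13


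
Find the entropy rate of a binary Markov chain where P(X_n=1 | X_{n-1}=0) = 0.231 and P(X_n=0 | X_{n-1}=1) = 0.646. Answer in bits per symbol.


Stationary distribution: pi_0 = p10/(p01+p10) = 0.7366, pi_1 = 0.2634. Entropy rate H' = pi_0*H(p01) + pi_1*H(p10) = 0.7366*0.7798 + 0.2634*0.9376 = 0.8213

0.8213 bits/symbol


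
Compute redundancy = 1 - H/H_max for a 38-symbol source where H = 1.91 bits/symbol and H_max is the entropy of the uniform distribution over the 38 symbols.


H_max = log2(K) = log2(38) = 5.2479 bits/symbol. Redundancy = 1 - H/H_max = 1 - 1.91/5.2479 = 1 - 0.364 = 0.636

0.636


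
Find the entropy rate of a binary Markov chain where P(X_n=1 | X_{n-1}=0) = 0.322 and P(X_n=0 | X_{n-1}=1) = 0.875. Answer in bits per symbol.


Stationary distribution: pi_0 = p10/(p01+p10) = 0.731, pi_1 = 0.269. Entropy rate H' = pi_0*H(p01) + pi_1*H(p10) = 0.731*0.9065 + 0.269*0.5436 = 0.8089

0.8089 bits/symbol


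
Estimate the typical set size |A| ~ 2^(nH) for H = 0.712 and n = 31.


log2|A_typical| = nH = 31 * 0.712 = 22.072, so |A_typical| ~ 2^22.072 = 4.409e+06

4.409e+06


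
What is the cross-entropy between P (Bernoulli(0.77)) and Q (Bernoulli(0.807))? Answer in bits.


H(P,Q) = -p*log2(q) - (1-p)*log2(1-q). -0.77*log2(0.807) = 0.238207; -0.23*log2(0.193) = 0.545865. H(P,Q) = 0.238207 + 0.545865 = 0.7841

0.7841 bits


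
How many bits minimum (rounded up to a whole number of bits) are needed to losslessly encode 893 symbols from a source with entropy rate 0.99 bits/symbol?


Minimum bits >= n * H = 893 * 0.99 = 884.07, rounded up to a whole number of bits = 885

885 bits


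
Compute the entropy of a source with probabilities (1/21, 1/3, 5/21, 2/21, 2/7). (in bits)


H = -sum(p_i * log2(p_i)). Terms: -(1/21)*log2(1/21) = 0.209158; -(1/3)*log2(1/3) = 0.528321; -(5/21)*log2(5/21) = 0.492950; -(2/21)*log2(2/21) = 0.323078; -(2/7)*log2(2/7) = 0.516387. H = 0.209158 + 0.528321 + 0.492950 + 0.323078 + 0.516387 = 2.0699

2.0699 bits


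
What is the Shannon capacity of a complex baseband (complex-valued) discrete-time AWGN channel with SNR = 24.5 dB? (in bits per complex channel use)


SNR_linear = 10^(24.5/10) = 281.8383; C = log2(1 + SNR_linear) = log2(1 + 281.8383) = 8.1438

8.1438 bits/channel use


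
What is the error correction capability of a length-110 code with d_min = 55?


Correction capability = floor((d-1)/2) = floor((55-1)/2) = 27

27 errors


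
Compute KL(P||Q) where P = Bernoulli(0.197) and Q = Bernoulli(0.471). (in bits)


KL = p*log2(p/q) + (1-p)*log2((1-p)/(1-q)) = 0.197*log2(0.197/0.471) + 0.803*log2(0.803/0.529) = 0.2358

0.2358 bits


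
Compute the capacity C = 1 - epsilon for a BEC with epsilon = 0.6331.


C = 1 - epsilon = 1 - 0.6331 = 0.3669

0.3669 bits


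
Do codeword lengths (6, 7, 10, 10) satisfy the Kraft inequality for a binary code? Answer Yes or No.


Kraft sum = sum(2^(-l_i)) = 0.0254, need <= 1. Result: satisfied (a binary prefix-free code with these lengths exists)

Yes


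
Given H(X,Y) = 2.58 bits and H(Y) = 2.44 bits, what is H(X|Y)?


H(X|Y) = H(X,Y) - H(Y) = 2.58 - 2.44 = 0.14

0.14 bits


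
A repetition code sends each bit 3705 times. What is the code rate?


Rate = k/n = 1/3705

1/3705


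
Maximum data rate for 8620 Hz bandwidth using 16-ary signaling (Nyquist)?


Rate = 2 * B * log2(M) = 2 * 8620 * 4.0 = 68960.0

68960.0 bps


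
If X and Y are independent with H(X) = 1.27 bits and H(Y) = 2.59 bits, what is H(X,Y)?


For independent variables, H(X,Y) = H(X) + H(Y) = 1.27 + 2.59 = 3.86

3.86 bits


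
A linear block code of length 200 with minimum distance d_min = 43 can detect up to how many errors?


Detection capability = d_min - 1 = 43 - 1 = 42

42 errors


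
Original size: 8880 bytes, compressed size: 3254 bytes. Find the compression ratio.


Ratio = original / compressed = 8880 / 3254 = 2.7289

2.7289


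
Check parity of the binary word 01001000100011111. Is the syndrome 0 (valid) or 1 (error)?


Syndrome = XOR of all bits = 0 XOR 1 XOR 0 XOR 0 XOR 1 XOR 0 XOR 0 XOR 0 XOR 1 XOR 0 XOR 0 XOR 0 XOR 1 XOR 1 XOR 1 XOR 1 XOR 1 = 0

0


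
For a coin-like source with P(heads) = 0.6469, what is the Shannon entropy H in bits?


H = -p*log2(p) - (1-p)*log2(1-p). -0.6469*log2(0.6469) = 0.406503; -0.3531*log2(0.3531) = 0.530304. H = 0.406503 + 0.530304 = 0.9368

0.9368 bits


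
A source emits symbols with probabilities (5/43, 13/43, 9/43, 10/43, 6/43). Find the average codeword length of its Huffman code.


Huffman construction (repeatedly merge the two least-probable nodes; each merge adds 1 bit to every symbol beneath it): 5/43 + 6/43 = 11/43; 9/43 + 10/43 = 19/43; 11/43 + 13/43 = 24/43; 19/43 + 24/43 = 1. Resulting codeword lengths (in the order the probabilities were given): (3, 2, 2, 2, 3). L_avg = sum(p_i * l_i) = 5/43*3 + 13/43*2 + 9/43*2 + 10/43*2 + 6/43*3 = 97/43 = 2.2558

2.2558 bits


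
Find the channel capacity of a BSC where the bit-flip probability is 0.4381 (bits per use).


H(p) = -p*log2(p) - (1-p)*log2(1-p) = -0.4381*log2(0.4381) - 0.5619*log2(0.5619) = 0.521632 + 0.467284 = 0.9889. C = 1 - H(p) = 1 - 0.9889 = 0.0111

0.0111 bits


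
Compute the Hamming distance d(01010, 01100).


Count differing positions: . . ^ ^ . = 2 differences

2


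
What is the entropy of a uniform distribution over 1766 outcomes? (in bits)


H = log2(n) = log2(1766) = 10.7863

10.7863 bits


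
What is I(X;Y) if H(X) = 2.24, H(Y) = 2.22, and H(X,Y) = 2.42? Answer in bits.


I(X;Y) = H(X) + H(Y) - H(X,Y) = 2.24 + 2.22 - 2.42 = 2.04

2.04 bits


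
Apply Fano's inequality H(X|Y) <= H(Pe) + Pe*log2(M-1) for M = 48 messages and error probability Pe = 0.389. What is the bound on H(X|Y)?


H(Pe) = -Pe*log2(Pe) - (1-Pe)*log2(1-Pe) = -0.389*log2(0.389) - 0.611*log2(0.611) = 0.529879 + 0.434272 = 0.9642. Pe*log2(M-1) = 0.389*log2(47) = 2.160735. Bound = H(Pe) + Pe*log2(M-1) = 0.529879 + 0.434272 + 2.160735 = 3.1249

3.1249 bits


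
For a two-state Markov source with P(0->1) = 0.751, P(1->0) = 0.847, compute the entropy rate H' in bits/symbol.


Stationary distribution: pi_0 = p10/(p01+p10) = 0.53, pi_1 = 0.47. Entropy rate H' = pi_0*H(p01) + pi_1*H(p10) = 0.53*0.8097 + 0.47*0.6173 = 0.7193

0.7193 bits/symbol


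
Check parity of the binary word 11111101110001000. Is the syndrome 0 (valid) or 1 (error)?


Syndrome = XOR of all bits = 1 XOR 1 XOR 1 XOR 1 XOR 1 XOR 1 XOR 0 XOR 1 XOR 1 XOR 1 XOR 0 XOR 0 XOR 0 XOR 1 XOR 0 XOR 0 XOR 0 = 0

0


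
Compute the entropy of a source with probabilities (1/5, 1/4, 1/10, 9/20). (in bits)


H = -sum(p_i * log2(p_i)). Terms: -(1/5)*log2(1/5) = 0.464386; -(1/4)*log2(1/4) = 0.500000; -(1/10)*log2(1/10) = 0.332193; -(9/20)*log2(9/20) = 0.518401. H = 0.464386 + 0.500000 + 0.332193 + 0.518401 = 1.815

1.815 bits


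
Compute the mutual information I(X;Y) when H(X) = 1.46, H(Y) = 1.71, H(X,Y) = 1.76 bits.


I(X;Y) = H(X) + H(Y) - H(X,Y) = 1.46 + 1.71 - 1.76 = 1.41

1.41 bits


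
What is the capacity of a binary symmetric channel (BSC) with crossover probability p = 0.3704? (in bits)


H(p) = -p*log2(p) - (1-p)*log2(1-p) = -0.3704*log2(0.3704) - 0.6296*log2(0.6296) = 0.530725 + 0.420253 = 0.951. C = 1 - H(p) = 1 - 0.951 = 0.049

0.049 bits


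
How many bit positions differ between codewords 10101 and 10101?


Count differing positions: . . . . . = 0 differences

0


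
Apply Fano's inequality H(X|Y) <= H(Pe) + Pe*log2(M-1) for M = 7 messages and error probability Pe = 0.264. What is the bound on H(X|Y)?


H(Pe) = -Pe*log2(Pe) - (1-Pe)*log2(1-Pe) = -0.264*log2(0.264) - 0.736*log2(0.736) = 0.507247 + 0.325476 = 0.8327. Pe*log2(M-1) = 0.264*log2(6) = 0.682430. Bound = H(Pe) + Pe*log2(M-1) = 0.507247 + 0.325476 + 0.682430 = 1.5152

1.5152 bits


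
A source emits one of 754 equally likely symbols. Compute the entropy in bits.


H = log2(n) = log2(754) = 9.5584

9.5584 bits


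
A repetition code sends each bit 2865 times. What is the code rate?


Rate = k/n = 1/2865

1/2865


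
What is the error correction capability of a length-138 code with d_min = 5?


Correction capability = floor((d-1)/2) = floor((5-1)/2) = 2

2 errors


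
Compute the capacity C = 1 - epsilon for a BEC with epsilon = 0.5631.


C = 1 - epsilon = 1 - 0.5631 = 0.4369

0.4369 bits


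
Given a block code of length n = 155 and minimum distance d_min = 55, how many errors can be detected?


Detection capability = d_min - 1 = 55 - 1 = 54

54 errors


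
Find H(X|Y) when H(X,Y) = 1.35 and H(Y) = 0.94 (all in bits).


H(X|Y) = H(X,Y) - H(Y) = 1.35 - 0.94 = 0.41

0.41 bits


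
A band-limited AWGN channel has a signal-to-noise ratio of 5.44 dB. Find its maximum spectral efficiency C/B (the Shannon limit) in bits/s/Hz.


SNR_linear = 10^(5.44/10) = 3.4995; C/B = log2(1 + SNR_linear) = log2(1 + 3.4995) = 2.1697

2.1697 bits/s/Hz


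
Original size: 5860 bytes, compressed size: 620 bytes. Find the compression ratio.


Ratio = original / compressed = 5860 / 620 = 9.4516

9.4516


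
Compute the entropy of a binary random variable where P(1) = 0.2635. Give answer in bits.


H = -p*log2(p) - (1-p)*log2(1-p). -0.2635*log2(0.2635) = 0.507007; -0.7365*log2(0.7365) = 0.324975. H = 0.507007 + 0.324975 = 0.832

0.832 bits


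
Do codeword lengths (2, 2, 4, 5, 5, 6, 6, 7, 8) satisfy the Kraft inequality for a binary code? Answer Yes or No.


Kraft sum = sum(2^(-l_i)) = 0.668, need <= 1. Result: satisfied (a binary prefix-free code with these lengths exists)

Yes


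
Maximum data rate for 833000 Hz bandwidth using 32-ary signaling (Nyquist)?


Rate = 2 * B * log2(M) = 2 * 833000 * 5.0 = 8330000.0

8330000.0 bps


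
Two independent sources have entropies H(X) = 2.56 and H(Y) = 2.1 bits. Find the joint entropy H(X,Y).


For independent variables, H(X,Y) = H(X) + H(Y) = 2.56 + 2.1 = 4.66

4.66 bits


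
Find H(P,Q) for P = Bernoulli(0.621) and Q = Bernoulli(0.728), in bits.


H(P,Q) = -p*log2(q) - (1-p)*log2(1-q). -0.621*log2(0.728) = 0.284412; -0.379*log2(0.272) = 0.711884. H(P,Q) = 0.284412 + 0.711884 = 0.9963

0.9963 bits


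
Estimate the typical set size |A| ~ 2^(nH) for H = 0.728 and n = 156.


log2|A_typical| = nH = 156 * 0.728 = 113.568, so |A_typical| ~ 2^113.568 = 1.539e+34

1.539e+34


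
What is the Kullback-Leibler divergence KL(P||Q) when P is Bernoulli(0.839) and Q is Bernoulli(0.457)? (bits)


KL = p*log2(p/q) + (1-p)*log2((1-p)/(1-q)) = 0.839*log2(0.839/0.457) + 0.161*log2(0.161/0.543) = 0.453

0.453 bits


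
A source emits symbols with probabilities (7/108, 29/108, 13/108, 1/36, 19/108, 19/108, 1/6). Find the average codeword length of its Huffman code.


Huffman construction (repeatedly merge the two least-probable nodes; each merge adds 1 bit to every symbol beneath it): 1/36 + 7/108 = 5/54; 5/54 + 13/108 = 23/108; 1/6 + 19/108 = 37/108; 19/108 + 23/108 = 7/18; 29/108 + 37/108 = 11/18; 7/18 + 11/18 = 1. Resulting codeword lengths (in the order the probabilities were given): (4, 2, 3, 4, 3, 2, 3). L_avg = sum(p_i * l_i) = 7/108*4 + 29/108*2 + 13/108*3 + 1/36*4 + 19/108*3 + 19/108*2 + 1/6*3 = 143/54 = 2.6481

2.6481 bits


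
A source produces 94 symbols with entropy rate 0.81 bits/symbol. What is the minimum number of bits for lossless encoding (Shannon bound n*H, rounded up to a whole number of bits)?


Minimum bits >= n * H = 94 * 0.81 = 76.14, rounded up to a whole number of bits = 77

77 bits


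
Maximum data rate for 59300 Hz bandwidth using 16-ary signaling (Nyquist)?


Rate = 2 * B * log2(M) = 2 * 59300 * 4.0 = 474400.0

474400.0 bps


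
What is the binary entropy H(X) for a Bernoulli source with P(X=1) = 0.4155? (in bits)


H = -p*log2(p) - (1-p)*log2(1-p). -0.4155*log2(0.4155) = 0.526472; -0.5845*log2(0.5845) = 0.452827. H = 0.526472 + 0.452827 = 0.9793

0.9793 bits


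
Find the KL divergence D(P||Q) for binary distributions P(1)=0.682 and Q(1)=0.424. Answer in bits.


KL = p*log2(p/q) + (1-p)*log2((1-p)/(1-q)) = 0.682*log2(0.682/0.424) + 0.318*log2(0.318/0.576) = 0.1951

0.1951 bits


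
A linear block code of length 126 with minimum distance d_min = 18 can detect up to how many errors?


Detection capability = d_min - 1 = 18 - 1 = 17

17 errors


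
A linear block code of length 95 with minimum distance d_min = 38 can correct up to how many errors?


Correction capability = floor((d-1)/2) = floor((38-1)/2) = 18

18 errors


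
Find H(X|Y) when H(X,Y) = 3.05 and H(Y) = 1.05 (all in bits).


H(X|Y) = H(X,Y) - H(Y) = 3.05 - 1.05 = 2.0

2.0 bits


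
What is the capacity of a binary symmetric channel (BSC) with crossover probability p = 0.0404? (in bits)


H(p) = -p*log2(p) - (1-p)*log2(1-p) = -0.0404*log2(0.0404) - 0.9596*log2(0.9596) = 0.187032 + 0.057091 = 0.2441. C = 1 - H(p) = 1 - 0.2441 = 0.7559

0.7559 bits


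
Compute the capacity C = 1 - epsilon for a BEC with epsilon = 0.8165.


C = 1 - epsilon = 1 - 0.8165 = 0.1835

0.1835 bits


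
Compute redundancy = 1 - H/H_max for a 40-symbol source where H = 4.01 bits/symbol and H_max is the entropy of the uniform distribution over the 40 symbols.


H_max = log2(K) = log2(40) = 5.3219 bits/symbol. Redundancy = 1 - H/H_max = 1 - 4.01/5.3219 = 1 - 0.7535 = 0.2465

0.2465


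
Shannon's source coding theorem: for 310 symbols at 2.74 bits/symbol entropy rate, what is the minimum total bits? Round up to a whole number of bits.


Minimum bits >= n * H = 310 * 2.74 = 849.4, rounded up to a whole number of bits = 850

850 bits


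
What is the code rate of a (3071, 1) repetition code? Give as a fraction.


Rate = k/n = 1/3071

1/3071


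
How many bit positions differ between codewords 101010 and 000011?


Count differing positions: ^ . ^ . . ^ = 3 differences

3


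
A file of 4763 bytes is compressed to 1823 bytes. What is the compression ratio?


Ratio = original / compressed = 4763 / 1823 = 2.6127

2.6127


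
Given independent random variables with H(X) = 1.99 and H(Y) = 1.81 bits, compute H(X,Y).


For independent variables, H(X,Y) = H(X) + H(Y) = 1.99 + 1.81 = 3.8

3.8 bits


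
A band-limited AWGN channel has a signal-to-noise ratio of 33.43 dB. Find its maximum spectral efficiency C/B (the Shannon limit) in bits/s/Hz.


SNR_linear = 10^(33.43/10) = 2202.9265; C/B = log2(1 + SNR_linear) = log2(1 + 2202.9265) = 11.1059

11.1059 bits/s/Hz


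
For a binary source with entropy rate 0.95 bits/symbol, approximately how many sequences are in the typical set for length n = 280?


log2|A_typical| = nH = 280 * 0.95 = 266.0, so |A_typical| ~ 2^266.0 = 1.186e+80

1.186e+80


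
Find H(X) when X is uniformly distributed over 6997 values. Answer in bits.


H = log2(n) = log2(6997) = 12.7725

12.7725 bits


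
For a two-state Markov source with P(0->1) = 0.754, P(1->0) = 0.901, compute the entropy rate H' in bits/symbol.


Stationary distribution: pi_0 = p10/(p01+p10) = 0.5444, pi_1 = 0.4556. Entropy rate H' = pi_0*H(p01) + pi_1*H(p10) = 0.5444*0.8049 + 0.4556*0.4658 = 0.6504

0.6504 bits/symbol


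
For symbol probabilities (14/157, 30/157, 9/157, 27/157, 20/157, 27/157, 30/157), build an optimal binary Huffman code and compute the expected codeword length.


Huffman construction (repeatedly merge the two least-probable nodes; each merge adds 1 bit to every symbol beneath it): 9/157 + 14/157 = 23/157; 20/157 + 23/157 = 43/157; 27/157 + 27/157 = 54/157; 30/157 + 30/157 = 60/157; 43/157 + 54/157 = 97/157; 60/157 + 97/157 = 1. Resulting codeword lengths (in the order the probabilities were given): (4, 2, 4, 3, 3, 3, 2). L_avg = sum(p_i * l_i) = 14/157*4 + 30/157*2 + 9/157*4 + 27/157*3 + 20/157*3 + 27/157*3 + 30/157*2 = 434/157 = 2.7643

2.7643 bits


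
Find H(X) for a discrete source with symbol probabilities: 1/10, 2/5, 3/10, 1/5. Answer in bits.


H = -sum(p_i * log2(p_i)). Terms: -(1/10)*log2(1/10) = 0.332193; -(2/5)*log2(2/5) = 0.528771; -(3/10)*log2(3/10) = 0.521090; -(1/5)*log2(1/5) = 0.464386. H = 0.332193 + 0.528771 + 0.521090 + 0.464386 = 1.8464

1.8464 bits


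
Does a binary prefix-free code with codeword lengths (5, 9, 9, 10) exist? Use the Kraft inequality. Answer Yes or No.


Kraft sum = sum(2^(-l_i)) = 0.0361, need <= 1. Result: satisfied (a binary prefix-free code with these lengths exists)

Yes


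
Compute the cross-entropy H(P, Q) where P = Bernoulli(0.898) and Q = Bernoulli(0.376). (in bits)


H(P,Q) = -p*log2(q) - (1-p)*log2(1-q). -0.898*log2(0.376) = 1.267253; -0.102*log2(0.624) = 0.069399. H(P,Q) = 1.267253 + 0.069399 = 1.3367

1.3367 bits


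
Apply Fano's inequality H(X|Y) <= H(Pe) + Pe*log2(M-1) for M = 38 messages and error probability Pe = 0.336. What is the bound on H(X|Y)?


H(Pe) = -Pe*log2(Pe) - (1-Pe)*log2(1-Pe) = -0.336*log2(0.336) - 0.664*log2(0.664) = 0.528685 + 0.392255 = 0.9209. Pe*log2(M-1) = 0.336*log2(37) = 1.750376. Bound = H(Pe) + Pe*log2(M-1) = 0.528685 + 0.392255 + 1.750376 = 2.6713

2.6713 bits


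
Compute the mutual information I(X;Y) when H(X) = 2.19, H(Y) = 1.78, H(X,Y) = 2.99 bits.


I(X;Y) = H(X) + H(Y) - H(X,Y) = 2.19 + 1.78 - 2.99 = 0.98

0.98 bits


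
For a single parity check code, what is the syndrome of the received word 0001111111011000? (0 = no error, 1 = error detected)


Syndrome = XOR of all bits = 0 XOR 0 XOR 0 XOR 1 XOR 1 XOR 1 XOR 1 XOR 1 XOR 1 XOR 1 XOR 0 XOR 1 XOR 1 XOR 0 XOR 0 XOR 0 = 1

1


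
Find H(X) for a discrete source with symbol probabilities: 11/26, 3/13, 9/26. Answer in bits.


H = -sum(p_i * log2(p_i)). Terms: -(11/26)*log2(11/26) = 0.525042; -(3/13)*log2(3/13) = 0.488187; -(9/26)*log2(9/26) = 0.529794. H = 0.525042 + 0.488187 + 0.529794 = 1.543

1.543 bits


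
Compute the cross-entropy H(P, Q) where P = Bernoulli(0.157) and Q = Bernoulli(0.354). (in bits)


H(P,Q) = -p*log2(q) - (1-p)*log2(1-q). -0.157*log2(0.354) = 0.235214; -0.843*log2(0.646) = 0.531422. H(P,Q) = 0.235214 + 0.531422 = 0.7666

0.7666 bits


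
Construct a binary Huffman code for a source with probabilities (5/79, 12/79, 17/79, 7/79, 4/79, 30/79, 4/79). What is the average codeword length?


Huffman construction (repeatedly merge the two least-probable nodes; each merge adds 1 bit to every symbol beneath it): 4/79 + 4/79 = 8/79; 5/79 + 7/79 = 12/79; 8/79 + 12/79 = 20/79; 12/79 + 17/79 = 29/79; 20/79 + 29/79 = 49/79; 30/79 + 49/79 = 1. Resulting codeword lengths (in the order the probabilities were given): (4, 3, 3, 4, 4, 1, 4). L_avg = sum(p_i * l_i) = 5/79*4 + 12/79*3 + 17/79*3 + 7/79*4 + 4/79*4 + 30/79*1 + 4/79*4 = 197/79 = 2.4937

2.4937 bits


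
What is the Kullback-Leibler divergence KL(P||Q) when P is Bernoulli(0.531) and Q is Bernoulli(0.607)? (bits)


KL = p*log2(p/q) + (1-p)*log2((1-p)/(1-q)) = 0.531*log2(0.531/0.607) + 0.469*log2(0.469/0.393) = 0.0171

0.0171 bits


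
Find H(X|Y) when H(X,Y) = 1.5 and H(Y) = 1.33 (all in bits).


H(X|Y) = H(X,Y) - H(Y) = 1.5 - 1.33 = 0.17

0.17 bits


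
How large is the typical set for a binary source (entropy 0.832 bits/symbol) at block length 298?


log2|A_typical| = nH = 298 * 0.832 = 247.936, so |A_typical| ~ 2^247.936 = 4.327e+74

4.327e+74


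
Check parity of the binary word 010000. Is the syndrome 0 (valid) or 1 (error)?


Syndrome = XOR of all bits = 0 XOR 1 XOR 0 XOR 0 XOR 0 XOR 0 = 1

1


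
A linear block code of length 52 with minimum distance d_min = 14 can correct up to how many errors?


Correction capability = floor((d-1)/2) = floor((14-1)/2) = 6

6 errors


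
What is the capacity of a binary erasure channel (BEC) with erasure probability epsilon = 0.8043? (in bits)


C = 1 - epsilon = 1 - 0.8043 = 0.1957

0.1957 bits


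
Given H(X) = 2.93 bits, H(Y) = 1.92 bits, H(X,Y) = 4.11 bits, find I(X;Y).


I(X;Y) = H(X) + H(Y) - H(X,Y) = 2.93 + 1.92 - 4.11 = 0.74

0.74 bits


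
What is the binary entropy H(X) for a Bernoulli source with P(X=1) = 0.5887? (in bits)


H = -p*log2(p) - (1-p)*log2(1-p). -0.5887*log2(0.5887) = 0.450000; -0.4113*log2(0.4113) = 0.527178. H = 0.450000 + 0.527178 = 0.9772

0.9772 bits


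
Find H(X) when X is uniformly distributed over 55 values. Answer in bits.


H = log2(n) = log2(55) = 5.7814

5.7814 bits
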